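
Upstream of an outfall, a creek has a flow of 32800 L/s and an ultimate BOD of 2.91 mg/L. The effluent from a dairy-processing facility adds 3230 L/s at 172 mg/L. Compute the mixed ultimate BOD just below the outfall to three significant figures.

18.1 mg/L

Flow-weighted mixing: C = (Q_r C_r + Q_w C_w)/(Q_r + Q_w)
= (32800×2.91 + 3230×172)/(32800 + 3230) = 651000/36030 = 18.07 mg/L.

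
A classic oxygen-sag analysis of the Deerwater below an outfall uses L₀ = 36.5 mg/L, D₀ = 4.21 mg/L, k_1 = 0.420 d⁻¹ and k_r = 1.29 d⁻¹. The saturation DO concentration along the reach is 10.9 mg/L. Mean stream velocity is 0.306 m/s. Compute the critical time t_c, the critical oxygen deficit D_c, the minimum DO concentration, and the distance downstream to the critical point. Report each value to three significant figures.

At the critical point dD/dt = 0, so k_1 L₀ e^(−k_1 t) = k_r D. Substituting D(t) from the Streeter–Phelps equation and solving for t gives
t_c = ln[(k_r/k_1)(1 − D₀(k_r−k_1)/(k_1 L₀))] / (k_r−k_1).
Here k_r−k_1 = 0.8700 d⁻¹ and 1 − D₀(k_r−k_1)/(k_1 L₀) = 1 − 4.21×0.8700/(0.420×36.5) = 0.7611, so
t_c = ln(3.071 × 0.7611) / 0.8700 = 0.8491 / 0.8700 = 0.9760 d.
D_c = (k_1/k_r) L₀ e^(−k_1 t_c) = (0.420/1.29) × 36.5 × e^(−0.420×0.9760) = 0.3256 × 36.5 × 0.6637 = 7.887 mg/L.
Minimum DO = C_s − D_c = 10.9 − 7.887 = 3.013 mg/L.
x_c = v t_c = 0.306 m/s × 0.9760 d × 86400 s/d = 25800 m ≈ 25.8 km.

t_c ≈ 0.976 d; D_c ≈ 7.89 mg/L; min DO ≈ 3.01 mg/L; x_c ≈ 25.8 km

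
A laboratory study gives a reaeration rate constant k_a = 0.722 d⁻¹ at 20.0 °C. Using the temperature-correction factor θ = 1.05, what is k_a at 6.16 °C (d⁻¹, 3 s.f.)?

k_a(T₂) = k_a(T₁) · θ^(T₂−T₁) = 0.722 × 1.05^(6.16−20.0)
= 0.722 × 1.05^-13.8 = 0.722 × 0.5090 = 0.3675 d⁻¹.

k_a ≈ 0.368 d⁻¹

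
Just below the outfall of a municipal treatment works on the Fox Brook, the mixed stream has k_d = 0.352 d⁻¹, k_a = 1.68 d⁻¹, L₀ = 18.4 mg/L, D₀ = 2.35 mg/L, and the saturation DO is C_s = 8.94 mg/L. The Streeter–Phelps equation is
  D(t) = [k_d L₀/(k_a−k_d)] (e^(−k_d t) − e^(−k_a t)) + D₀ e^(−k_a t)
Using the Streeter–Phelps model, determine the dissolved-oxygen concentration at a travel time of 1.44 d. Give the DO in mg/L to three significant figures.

k_d L₀/(k_a−k_d) = 0.352×18.4/(1.68−0.352) = 6.477/1.328 = 4.877 mg/L.
e^(−k_d t) = e^(−0.352×1.440) = 0.6024; e^(−k_a t) = e^(−1.68×1.440) = 0.08899.
D = 4.877 × (0.6024 − 0.08899) + 2.35 × 0.08899 = 2.504 + 0.2091 = 2.713 mg/L.
DO = C_s − D = 8.94 − 2.713 = 6.227 mg/L.

DO ≈ 6.23 mg/L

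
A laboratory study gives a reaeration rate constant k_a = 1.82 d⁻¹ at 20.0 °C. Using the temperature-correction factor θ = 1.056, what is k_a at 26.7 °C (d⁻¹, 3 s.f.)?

k_a ≈ 2.62 d⁻¹

k_a(T₂) = k_a(T₁) · θ^(T₂−T₁) = 1.82 × 1.056^(26.7−20.0)
= 1.82 × 1.056^6.70 = 1.82 × 1.441 = 2.622 d⁻¹.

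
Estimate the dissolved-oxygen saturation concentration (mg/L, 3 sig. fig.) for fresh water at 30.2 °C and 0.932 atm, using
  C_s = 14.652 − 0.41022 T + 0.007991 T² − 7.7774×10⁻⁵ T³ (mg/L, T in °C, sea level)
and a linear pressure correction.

At sea level: C_s = 14.652 − 0.41022×30.2 + 0.007991×30.2² − 7.7774×10⁻⁵×30.2³ = 7.409 mg/L.
Pressure correction: C_s' = 7.409 × 0.932 = 6.905 mg/L.

C_s ≈ 6.91 mg/L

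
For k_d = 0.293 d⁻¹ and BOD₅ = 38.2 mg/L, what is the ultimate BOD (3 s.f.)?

L₀ ≈ 49.7 mg/L

BOD₅ = L₀(1 − e^(−5k_d)) ⇒ L₀ = BOD₅ / (1 − e^(−5×0.293))
= 38.2 / (1 − 0.2311) = 38.2 / 0.7689 = 49.68 mg/L.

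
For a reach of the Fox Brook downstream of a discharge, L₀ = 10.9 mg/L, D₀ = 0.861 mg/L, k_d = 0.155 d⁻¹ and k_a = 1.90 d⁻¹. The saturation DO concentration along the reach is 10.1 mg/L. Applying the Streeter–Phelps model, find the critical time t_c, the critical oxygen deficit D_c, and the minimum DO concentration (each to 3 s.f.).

t_c ≈ 0.175 d; D_c ≈ 0.865 mg/L; min DO ≈ 9.23 mg/L

At the critical point dD/dt = 0, so k_d L₀ e^(−k_d t) = k_a D. Substituting D(t) from the Streeter–Phelps equation and solving for t gives
t_c = ln[(k_a/k_d)(1 − D₀(k_a−k_d)/(k_d L₀))] / (k_a−k_d).
Here k_a−k_d = 1.745 d⁻¹ and 1 − D₀(k_a−k_d)/(k_d L₀) = 1 − 0.861×1.745/(0.155×10.9) = 0.1107, so
t_c = ln(12.26 × 0.1107) / 1.745 = 0.3054 / 1.745 = 0.1750 d.
L(t_c) = L₀ e^(−k_d t_c) = 10.9 × 0.9732 = 10.61 mg/L, and at the critical point k_a D_c = k_d L, so D_c = (0.155/1.90) × 10.61 = 0.8654 mg/L.
Minimum DO = C_s − D_c = 10.1 − 0.8654 = 9.235 mg/L.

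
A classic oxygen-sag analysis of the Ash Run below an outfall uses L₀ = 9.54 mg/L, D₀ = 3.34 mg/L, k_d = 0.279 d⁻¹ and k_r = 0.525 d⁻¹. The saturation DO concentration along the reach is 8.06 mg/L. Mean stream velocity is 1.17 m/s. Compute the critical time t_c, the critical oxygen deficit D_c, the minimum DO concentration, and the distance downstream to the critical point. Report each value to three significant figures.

t_c ≈ 1.07 d; D_c ≈ 3.76 mg/L; min DO ≈ 4.30 mg/L; x_c ≈ 108 km

At the critical point dD/dt = 0, so k_d L₀ e^(−k_d t) = k_r D. Substituting D(t) from the Streeter–Phelps equation and solving for t gives
t_c = ln[(k_r/k_d)(1 − D₀(k_r−k_d)/(k_d L₀))] / (k_r−k_d).
Here k_r−k_d = 0.2460 d⁻¹ and 1 − D₀(k_r−k_d)/(k_d L₀) = 1 − 3.34×0.2460/(0.279×9.54) = 0.6913, so
t_c = ln(1.882 × 0.6913) / 0.2460 = 0.2630 / 0.2460 = 1.069 d.
L(t_c) = L₀ e^(−k_d t_c) = 9.54 × 0.7421 = 7.079 mg/L, and at the critical point k_r D_c = k_d L, so D_c = (0.279/0.525) × 7.079 = 3.762 mg/L.
Minimum DO = C_s − D_c = 8.06 − 3.762 = 4.298 mg/L.
x_c = v t_c = 1.17 m/s × 1.069 d × 86400 s/d = 108100 m ≈ 108 km.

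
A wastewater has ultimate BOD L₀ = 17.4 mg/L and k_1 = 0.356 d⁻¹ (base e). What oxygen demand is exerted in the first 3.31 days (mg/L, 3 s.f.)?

y_t = L₀(1 − e^(−k_1 t)) = 17.4 × (1 − e^(−0.356×3.31))
= 17.4 × (1 − 0.3078) = 17.4 × 0.6922 = 12.04 mg/L.

y ≈ 12.0 mg/L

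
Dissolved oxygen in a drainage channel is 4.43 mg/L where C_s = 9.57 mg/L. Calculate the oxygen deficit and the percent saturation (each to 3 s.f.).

D ≈ 5.14 mg/L; 46.3 % saturation

D = C_s − C = 9.57 − 4.43 = 5.14 mg/L.
% saturation = 4.43/9.57 × 100 = 46.3 %.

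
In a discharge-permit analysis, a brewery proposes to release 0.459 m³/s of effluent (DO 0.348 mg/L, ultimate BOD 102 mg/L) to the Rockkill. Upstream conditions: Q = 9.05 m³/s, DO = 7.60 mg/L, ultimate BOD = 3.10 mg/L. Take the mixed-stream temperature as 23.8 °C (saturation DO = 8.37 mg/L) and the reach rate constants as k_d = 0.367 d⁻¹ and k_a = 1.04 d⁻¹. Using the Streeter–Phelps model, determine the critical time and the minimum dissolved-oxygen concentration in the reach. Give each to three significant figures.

Mixed DO = (9.05×7.60 + 0.459×0.348)/(9.05+0.459) = 68.94/9.509 = 7.250 mg/L.
Mixed L₀ = (9.05×3.10 + 0.459×102)/(9.509) = 74.87/9.509 = 7.874 mg/L.
Initial deficit D₀ = C_s − DO₀ = 8.37 − 7.250 = 1.120 mg/L.
t_c = (1/0.6730) ln[(1.04/0.367)(1 − 1.120×0.6730/(0.367×7.874))] = 1.486 × ln(2.095) = 1.099 d.
D_c = (0.367/1.04) × 7.874 × e^(−0.367×1.099) = 0.3529 × 7.874 × 0.6682 = 1.857 mg/L.
Minimum DO = 8.37 − 1.857 = 6.513 mg/L.

t_c ≈ 1.10 d; minimum DO ≈ 6.51 mg/L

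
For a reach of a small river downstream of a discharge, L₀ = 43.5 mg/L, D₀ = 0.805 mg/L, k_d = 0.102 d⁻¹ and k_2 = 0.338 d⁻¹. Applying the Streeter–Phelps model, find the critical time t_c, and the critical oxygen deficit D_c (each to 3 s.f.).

At the critical point dD/dt = 0, so k_d L₀ e^(−k_d t) = k_2 D. Substituting D(t) from the Streeter–Phelps equation and solving for t gives
t_c = ln[(k_2/k_d)(1 − D₀(k_2−k_d)/(k_d L₀))] / (k_2−k_d).
Here k_2−k_d = 0.2360 d⁻¹ and 1 − D₀(k_2−k_d)/(k_d L₀) = 1 − 0.805×0.2360/(0.102×43.5) = 0.9572, so
t_c = ln(3.314 × 0.9572) / 0.2360 = 1.154 / 0.2360 = 4.891 d.
L(t_c) = L₀ e^(−k_d t_c) = 43.5 × 0.6072 = 26.41 mg/L, and at the critical point k_2 D_c = k_d L, so D_c = (0.102/0.338) × 26.41 = 7.971 mg/L.

t_c ≈ 4.89 d; D_c ≈ 7.97 mg/L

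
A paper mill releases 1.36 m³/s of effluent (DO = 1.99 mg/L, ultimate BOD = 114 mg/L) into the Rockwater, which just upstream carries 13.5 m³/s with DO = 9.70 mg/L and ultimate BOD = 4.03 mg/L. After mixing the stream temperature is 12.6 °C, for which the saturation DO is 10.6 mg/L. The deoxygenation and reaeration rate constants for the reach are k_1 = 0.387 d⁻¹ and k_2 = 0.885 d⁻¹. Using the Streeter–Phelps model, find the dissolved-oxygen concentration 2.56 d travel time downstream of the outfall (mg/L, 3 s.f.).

Mixed DO = (13.5×9.70 + 1.36×1.99)/(13.5+1.36) = 133.7/14.86 = 8.994 mg/L.
Mixed L₀ = (13.5×4.03 + 1.36×114)/(14.86) = 209.4/14.86 = 14.09 mg/L.
Initial deficit D₀ = C_s − DO₀ = 10.6 − 8.994 = 1.606 mg/L.
D(2.56) = [0.387×14.09/(0.885−0.387)](e^(−0.387×2.56) − e^(−0.885×2.56)) + 1.606 e^(−0.885×2.56)
= 10.95 × (0.3713 − 0.1038) + 1.606 × 0.1038 = 3.097 mg/L.
DO = 10.6 − 3.097 = 7.503 mg/L.

DO ≈ 7.50 mg/L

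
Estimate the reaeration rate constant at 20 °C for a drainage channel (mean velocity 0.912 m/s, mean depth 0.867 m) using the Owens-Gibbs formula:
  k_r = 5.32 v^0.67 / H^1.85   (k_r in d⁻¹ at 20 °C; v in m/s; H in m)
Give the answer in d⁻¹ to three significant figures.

k_r = 5.32 × 0.912^0.67 / 0.867^1.85 = 5.32 × 0.9401 / 0.7680 = 6.513 d⁻¹.

k_r ≈ 6.51 d⁻¹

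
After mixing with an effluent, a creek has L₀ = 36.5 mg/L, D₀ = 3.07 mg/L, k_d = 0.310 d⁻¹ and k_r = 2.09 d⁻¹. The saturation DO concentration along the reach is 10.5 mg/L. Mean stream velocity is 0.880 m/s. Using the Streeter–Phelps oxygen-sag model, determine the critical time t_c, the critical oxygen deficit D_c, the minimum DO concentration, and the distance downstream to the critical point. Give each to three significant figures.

With k_r/k_d = 6.742 and 1 − D₀(k_r−k_d)/(k_d L₀) = 0.5170,
t_c = ln(6.742 × 0.5170) / (2.09 − 0.310) = ln(3.486) / 1.780 = 1.249/1.780 = 0.7015 d.
L(t_c) = L₀ e^(−k_d t_c) = 36.5 × 0.8045 = 29.37 mg/L, and at the critical point k_r D_c = k_d L, so D_c = (0.310/2.09) × 29.37 = 4.356 mg/L.
Minimum DO = C_s − D_c = 10.5 − 4.356 = 6.144 mg/L.
x_c = v t_c = 0.880 m/s × 0.7015 d × 86400 s/d = 53340 m ≈ 53.3 km.

t_c ≈ 0.702 d; D_c ≈ 4.36 mg/L; min DO ≈ 6.14 mg/L; x_c ≈ 53.3 km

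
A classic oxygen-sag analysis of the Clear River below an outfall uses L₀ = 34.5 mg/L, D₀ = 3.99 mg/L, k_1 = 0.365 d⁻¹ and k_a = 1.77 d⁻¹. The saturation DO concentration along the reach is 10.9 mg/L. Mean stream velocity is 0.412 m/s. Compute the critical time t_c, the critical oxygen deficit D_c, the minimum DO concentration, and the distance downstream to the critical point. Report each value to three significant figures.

t_c ≈ 0.704 d; D_c ≈ 5.50 mg/L; min DO ≈ 5.40 mg/L; x_c ≈ 25.1 km

With k_a/k_1 = 4.849 and 1 − D₀(k_a−k_1)/(k_1 L₀) = 0.5548,
t_c = ln(4.849 × 0.5548) / (1.77 − 0.365) = ln(2.690) / 1.405 = 0.9897/1.405 = 0.7044 d.
D_c = (k_1/k_a) L₀ e^(−k_1 t_c) = (0.365/1.77) × 34.5 × e^(−0.365×0.7044) = 0.2062 × 34.5 × 0.7733 = 5.501 mg/L.
Minimum DO = C_s − D_c = 10.9 − 5.501 = 5.399 mg/L.
x_c = v t_c = 0.412 m/s × 0.7044 d × 86400 s/d = 25080 m ≈ 25.1 km.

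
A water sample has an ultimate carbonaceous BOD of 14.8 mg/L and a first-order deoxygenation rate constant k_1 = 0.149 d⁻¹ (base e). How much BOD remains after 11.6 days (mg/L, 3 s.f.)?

L ≈ 2.63 mg/L

L_t = L₀ e^(−k_1 t) = 14.8 × e^(−0.149×11.6) = 14.8 × 0.1776 = 2.628 mg/L.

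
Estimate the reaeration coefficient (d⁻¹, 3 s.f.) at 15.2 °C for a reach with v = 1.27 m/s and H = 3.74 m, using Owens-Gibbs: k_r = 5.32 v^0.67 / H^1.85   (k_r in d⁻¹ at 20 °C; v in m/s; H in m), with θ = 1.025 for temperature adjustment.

k_r(20) = 5.32 × 1.27^0.67 / 3.74^1.85 = 5.32 × 1.174 / 11.48 = 0.5441 d⁻¹.
k_r(15.2) = 0.5441 × 1.025^(15.2−20) = 0.5441 × 0.8882 = 0.4833 d⁻¹.

k_r ≈ 0.483 d⁻¹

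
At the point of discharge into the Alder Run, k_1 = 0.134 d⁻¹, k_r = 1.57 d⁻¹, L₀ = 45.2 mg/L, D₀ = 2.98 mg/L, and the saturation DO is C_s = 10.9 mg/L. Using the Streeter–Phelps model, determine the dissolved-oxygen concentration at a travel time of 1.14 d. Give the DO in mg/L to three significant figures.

k_1 L₀/(k_r−k_1) = 0.134×45.2/(1.57−0.134) = 6.057/1.436 = 4.218 mg/L.
e^(−k_1 t) = e^(−0.134×1.140) = 0.8583; e^(−k_r t) = e^(−1.57×1.140) = 0.1670.
D = 4.218 × (0.8583 − 0.1670) + 2.98 × 0.1670 = 2.916 + 0.4976 = 3.414 mg/L.
DO = C_s − D = 10.9 − 3.414 = 7.486 mg/L.

DO ≈ 7.49 mg/L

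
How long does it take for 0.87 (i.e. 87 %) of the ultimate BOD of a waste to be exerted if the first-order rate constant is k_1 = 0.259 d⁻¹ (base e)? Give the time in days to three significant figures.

t ≈ 7.88 d

y/L₀ = 1 − e^(−k_1 t) = 0.87 ⇒ e^(−k_1 t) = 0.130
t = −ln(0.130) / 0.259 = 2.040 / 0.259 = 7.877 d.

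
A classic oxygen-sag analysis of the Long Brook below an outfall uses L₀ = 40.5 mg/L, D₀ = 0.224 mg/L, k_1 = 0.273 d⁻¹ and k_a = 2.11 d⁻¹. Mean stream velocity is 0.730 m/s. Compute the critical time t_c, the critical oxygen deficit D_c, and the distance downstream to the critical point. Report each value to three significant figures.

t_c ≈ 1.09 d; D_c ≈ 3.89 mg/L; x_c ≈ 68.9 km

With k_a/k_1 = 7.729 and 1 − D₀(k_a−k_1)/(k_1 L₀) = 0.9628,
t_c = ln(7.729 × 0.9628) / (2.11 − 0.273) = ln(7.441) / 1.837 = 2.007/1.837 = 1.093 d.
L(t_c) = L₀ e^(−k_1 t_c) = 40.5 × 0.7421 = 30.06 mg/L, and at the critical point k_a D_c = k_1 L, so D_c = (0.273/2.11) × 30.06 = 3.889 mg/L.
x_c = v t_c = 0.730 m/s × 1.093 d × 86400 s/d = 68910 m ≈ 68.9 km.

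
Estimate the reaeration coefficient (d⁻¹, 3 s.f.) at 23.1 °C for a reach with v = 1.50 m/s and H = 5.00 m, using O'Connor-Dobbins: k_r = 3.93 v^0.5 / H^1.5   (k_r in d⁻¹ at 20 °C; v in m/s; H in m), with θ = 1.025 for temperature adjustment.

k_r ≈ 0.465 d⁻¹

k_r(20) = 3.93 × 1.50^0.5 / 5.00^1.5 = 3.93 × 1.225 / 11.18 = 0.4305 d⁻¹.
k_r(23.1) = 0.4305 × 1.025^(23.1−20) = 0.4305 × 1.080 = 0.4648 d⁻¹.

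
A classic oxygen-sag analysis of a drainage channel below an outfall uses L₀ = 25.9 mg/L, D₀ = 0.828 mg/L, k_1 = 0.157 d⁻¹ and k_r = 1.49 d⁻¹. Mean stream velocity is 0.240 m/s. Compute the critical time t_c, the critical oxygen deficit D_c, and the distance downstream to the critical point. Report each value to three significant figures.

With k_r/k_1 = 9.490 and 1 − D₀(k_r−k_1)/(k_1 L₀) = 0.7286,
t_c = ln(9.490 × 0.7286) / (1.49 − 0.157) = ln(6.914) / 1.333 = 1.934/1.333 = 1.451 d.
L(t_c) = L₀ e^(−k_1 t_c) = 25.9 × 0.7963 = 20.62 mg/L, and at the critical point k_r D_c = k_1 L, so D_c = (0.157/1.49) × 20.62 = 2.173 mg/L.
x_c = v t_c = 0.240 m/s × 1.451 d × 86400 s/d = 30080 m ≈ 30.1 km.

t_c ≈ 1.45 d; D_c ≈ 2.17 mg/L; x_c ≈ 30.1 km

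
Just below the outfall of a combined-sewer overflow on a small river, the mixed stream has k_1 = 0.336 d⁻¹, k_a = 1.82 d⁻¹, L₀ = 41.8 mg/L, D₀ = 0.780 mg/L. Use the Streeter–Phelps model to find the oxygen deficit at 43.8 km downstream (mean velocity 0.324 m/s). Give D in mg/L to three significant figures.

D ≈ 5.09 mg/L

Travel time t = x/v = 43.8 km / (0.324 m/s) = 43800 m / 0.324 m/s = 135200 s = 1.565 d.
k_1 L₀/(k_a−k_1) = 0.336×41.8/(1.82−0.336) = 14.04/1.484 = 9.464 mg/L.
e^(−k_1 t) = e^(−0.336×1.565) = 0.5911; e^(−k_a t) = e^(−1.82×1.565) = 0.05798.
D = 9.464 × (0.5911 − 0.05798) + 0.780 × 0.05798 = 5.046 + 0.04522 = 5.091 mg/L.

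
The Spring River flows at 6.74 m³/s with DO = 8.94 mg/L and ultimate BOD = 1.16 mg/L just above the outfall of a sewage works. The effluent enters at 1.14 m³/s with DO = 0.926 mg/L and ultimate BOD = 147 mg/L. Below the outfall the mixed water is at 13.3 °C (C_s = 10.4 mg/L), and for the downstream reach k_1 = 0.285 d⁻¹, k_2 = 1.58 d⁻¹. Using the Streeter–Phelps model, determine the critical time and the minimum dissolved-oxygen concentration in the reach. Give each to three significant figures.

t_c ≈ 0.732 d; minimum DO ≈ 7.14 mg/L

Mixed DO = (6.74×8.94 + 1.14×0.926)/(6.74+1.14) = 61.31/7.880 = 7.781 mg/L.
Mixed L₀ = (6.74×1.16 + 1.14×147)/(7.880) = 175.4/7.880 = 22.26 mg/L.
Initial deficit D₀ = C_s − DO₀ = 10.4 − 7.781 = 2.619 mg/L.
t_c = (1/1.295) ln[(1.58/0.285)(1 − 2.619×1.295/(0.285×22.26))] = 0.7722 × ln(2.579) = 0.7317 d.
D_c = (0.285/1.58) × 22.26 × e^(−0.285×0.7317) = 0.1804 × 22.26 × 0.8118 = 3.259 mg/L.
Minimum DO = 10.4 − 3.259 = 7.141 mg/L.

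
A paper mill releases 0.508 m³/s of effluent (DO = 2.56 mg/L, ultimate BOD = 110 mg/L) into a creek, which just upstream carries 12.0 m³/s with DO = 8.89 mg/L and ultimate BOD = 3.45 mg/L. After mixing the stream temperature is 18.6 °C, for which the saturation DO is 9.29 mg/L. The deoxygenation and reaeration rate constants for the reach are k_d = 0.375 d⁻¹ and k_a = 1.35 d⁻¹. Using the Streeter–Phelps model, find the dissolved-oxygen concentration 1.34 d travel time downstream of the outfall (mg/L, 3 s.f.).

Mixed DO = (12.0×8.89 + 0.508×2.56)/(12.0+0.508) = 108.0/12.51 = 8.633 mg/L.
Mixed L₀ = (12.0×3.45 + 0.508×110)/(12.51) = 97.28/12.51 = 7.777 mg/L.
Initial deficit D₀ = C_s − DO₀ = 9.29 − 8.633 = 0.6571 mg/L.
D(1.34) = [0.375×7.777/(1.35−0.375)](e^(−0.375×1.34) − e^(−1.35×1.34)) + 0.6571 e^(−1.35×1.34)
= 2.991 × (0.6050 − 0.1638) + 0.6571 × 0.1638 = 1.427 mg/L.
DO = 9.29 − 1.427 = 7.863 mg/L.

DO ≈ 7.86 mg/L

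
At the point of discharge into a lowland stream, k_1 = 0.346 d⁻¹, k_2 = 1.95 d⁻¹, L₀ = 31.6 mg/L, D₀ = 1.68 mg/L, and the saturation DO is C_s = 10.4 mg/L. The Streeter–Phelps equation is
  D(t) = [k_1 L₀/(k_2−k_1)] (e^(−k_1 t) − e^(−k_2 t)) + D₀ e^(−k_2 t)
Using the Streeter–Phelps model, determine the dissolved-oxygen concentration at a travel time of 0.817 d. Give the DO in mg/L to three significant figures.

DO ≈ 6.31 mg/L

k_1 L₀/(k_2−k_1) = 0.346×31.6/(1.95−0.346) = 10.93/1.604 = 6.816 mg/L.
e^(−k_1 t) = e^(−0.346×0.8170) = 0.7538; e^(−k_2 t) = e^(−1.95×0.8170) = 0.2033.
D = 6.816 × (0.7538 − 0.2033) + 1.68 × 0.2033 = 3.752 + 0.3415 = 4.094 mg/L.
DO = C_s − D = 10.4 − 4.094 = 6.306 mg/L.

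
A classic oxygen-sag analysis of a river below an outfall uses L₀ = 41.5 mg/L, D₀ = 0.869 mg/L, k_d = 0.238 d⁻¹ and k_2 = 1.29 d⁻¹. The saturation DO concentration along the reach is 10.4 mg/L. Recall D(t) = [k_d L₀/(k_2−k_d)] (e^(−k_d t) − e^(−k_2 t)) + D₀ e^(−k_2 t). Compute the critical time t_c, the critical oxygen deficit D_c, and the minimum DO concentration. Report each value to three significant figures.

t_c = [1/(k_2−k_d)] ln[(k_2/k_d)(1 − D₀(k_2−k_d)/(k_d L₀))]
= [1/(1.29−0.238)] ln[(1.29/0.238)(1 − 0.869×1.052/(0.238×41.5))]
= (1/1.052) ln[5.420 × 0.9074] = 0.9506 × ln(4.918) = 0.9506 × 1.593 = 1.514 d.
D_c = (k_d/k_2) L₀ e^(−k_d t_c) = (0.238/1.29) × 41.5 × e^(−0.238×1.514) = 0.1845 × 41.5 × 0.6974 = 5.340 mg/L.
Minimum DO = C_s − D_c = 10.4 − 5.340 = 5.060 mg/L.

t_c ≈ 1.51 d; D_c ≈ 5.34 mg/L; min DO ≈ 5.06 mg/L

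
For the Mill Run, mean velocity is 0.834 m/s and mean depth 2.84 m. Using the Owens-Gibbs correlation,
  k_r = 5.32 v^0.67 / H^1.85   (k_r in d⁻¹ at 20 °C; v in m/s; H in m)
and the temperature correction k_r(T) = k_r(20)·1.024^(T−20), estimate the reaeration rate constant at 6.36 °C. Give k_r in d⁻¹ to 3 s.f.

k_r ≈ 0.494 d⁻¹

k_r(20) = 5.32 × 0.834^0.67 / 2.84^1.85 = 5.32 × 0.8855 / 6.897 = 0.6831 d⁻¹.
k_r(6.36) = 0.6831 × 1.024^(6.36−20) = 0.6831 × 0.7236 = 0.4943 d⁻¹.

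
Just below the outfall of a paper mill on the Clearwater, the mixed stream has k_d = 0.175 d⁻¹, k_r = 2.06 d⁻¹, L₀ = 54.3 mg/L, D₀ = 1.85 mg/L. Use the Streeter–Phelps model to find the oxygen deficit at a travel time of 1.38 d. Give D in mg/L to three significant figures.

k_d L₀/(k_r−k_d) = 0.175×54.3/(2.06−0.175) = 9.502/1.885 = 5.041 mg/L.
e^(−k_d t) = e^(−0.175×1.380) = 0.7854; e^(−k_r t) = e^(−2.06×1.380) = 0.05826.
D = 5.041 × (0.7854 − 0.05826) + 1.85 × 0.05826 = 3.666 + 0.1078 = 3.774 mg/L.

D ≈ 3.77 mg/L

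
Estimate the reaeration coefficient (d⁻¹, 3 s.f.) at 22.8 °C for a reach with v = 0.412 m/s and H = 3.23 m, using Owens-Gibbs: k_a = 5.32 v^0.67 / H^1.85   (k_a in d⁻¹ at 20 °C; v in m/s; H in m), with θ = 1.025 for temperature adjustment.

k_a(20) = 5.32 × 0.412^0.67 / 3.23^1.85 = 5.32 × 0.5521 / 8.750 = 0.3356 d⁻¹.
k_a(22.8) = 0.3356 × 1.025^(22.8−20) = 0.3356 × 1.072 = 0.3597 d⁻¹.

k_a ≈ 0.360 d⁻¹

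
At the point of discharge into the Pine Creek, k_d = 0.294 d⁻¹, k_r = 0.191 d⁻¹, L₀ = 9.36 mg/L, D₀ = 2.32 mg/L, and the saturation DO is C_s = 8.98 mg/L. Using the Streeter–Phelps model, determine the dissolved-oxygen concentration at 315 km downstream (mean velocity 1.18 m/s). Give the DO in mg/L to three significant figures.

Travel time t = x/v = 315 km / (1.18 m/s) = 315000 m / 1.18 m/s = 266900 s = 3.090 d.
k_d L₀/(k_r−k_d) = 0.294×9.36/(0.191−0.294) = 2.752/-0.1030 = -26.72 mg/L.
e^(−k_d t) = e^(−0.294×3.090) = 0.4032; e^(−k_r t) = e^(−0.191×3.090) = 0.5543.
D = -26.72 × (0.4032 − 0.5543) + 2.32 × 0.5543 = 4.036 + 1.286 = 5.322 mg/L.
DO = C_s − D = 8.98 − 5.322 = 3.658 mg/L.

DO ≈ 3.66 mg/L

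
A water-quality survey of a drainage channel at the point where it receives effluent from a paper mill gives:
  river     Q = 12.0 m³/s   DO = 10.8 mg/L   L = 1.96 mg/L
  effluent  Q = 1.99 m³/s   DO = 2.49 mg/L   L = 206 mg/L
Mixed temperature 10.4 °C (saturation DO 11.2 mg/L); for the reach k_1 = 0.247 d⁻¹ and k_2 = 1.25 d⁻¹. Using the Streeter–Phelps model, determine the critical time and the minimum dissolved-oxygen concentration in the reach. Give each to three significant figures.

Mixed DO = (12.0×10.8 + 1.99×2.49)/(12.0+1.99) = 134.6/13.99 = 9.618 mg/L.
Mixed L₀ = (12.0×1.96 + 1.99×206)/(13.99) = 433.5/13.99 = 30.98 mg/L.
Initial deficit D₀ = C_s − DO₀ = 11.2 − 9.618 = 1.582 mg/L.
t_c = (1/1.003) ln[(1.25/0.247)(1 − 1.582×1.003/(0.247×30.98))] = 0.9970 × ln(4.011) = 1.385 d.
D_c = (0.247/1.25) × 30.98 × e^(−0.247×1.385) = 0.1976 × 30.98 × 0.7103 = 4.349 mg/L.
Minimum DO = 11.2 − 4.349 = 6.851 mg/L.

t_c ≈ 1.38 d; minimum DO ≈ 6.85 mg/L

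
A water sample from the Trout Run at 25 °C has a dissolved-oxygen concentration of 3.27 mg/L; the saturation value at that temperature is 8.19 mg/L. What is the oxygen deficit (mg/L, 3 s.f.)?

D ≈ 4.92 mg/L

D = C_s − C = 8.19 − 3.27 = 4.92 mg/L.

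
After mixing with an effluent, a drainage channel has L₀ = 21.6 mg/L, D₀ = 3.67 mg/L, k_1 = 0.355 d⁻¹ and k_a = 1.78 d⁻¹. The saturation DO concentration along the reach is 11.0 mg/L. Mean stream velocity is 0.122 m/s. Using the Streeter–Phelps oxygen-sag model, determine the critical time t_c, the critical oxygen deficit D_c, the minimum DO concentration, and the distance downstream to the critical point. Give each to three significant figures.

t_c ≈ 0.327 d; D_c ≈ 3.84 mg/L; min DO ≈ 7.16 mg/L; x_c ≈ 3.45 km

At the critical point dD/dt = 0, so k_1 L₀ e^(−k_1 t) = k_a D. Substituting D(t) from the Streeter–Phelps equation and solving for t gives
t_c = ln[(k_a/k_1)(1 − D₀(k_a−k_1)/(k_1 L₀))] / (k_a−k_1).
Here k_a−k_1 = 1.425 d⁻¹ and 1 − D₀(k_a−k_1)/(k_1 L₀) = 1 − 3.67×1.425/(0.355×21.6) = 0.3180, so
t_c = ln(5.014 × 0.3180) / 1.425 = 0.4665 / 1.425 = 0.3274 d.
L(t_c) = L₀ e^(−k_1 t_c) = 21.6 × 0.8903 = 19.23 mg/L, and at the critical point k_a D_c = k_1 L, so D_c = (0.355/1.78) × 19.23 = 3.835 mg/L.
Minimum DO = C_s − D_c = 11.0 − 3.835 = 7.165 mg/L.
x_c = v t_c = 0.122 m/s × 0.3274 d × 86400 s/d = 3451 m ≈ 3.45 km.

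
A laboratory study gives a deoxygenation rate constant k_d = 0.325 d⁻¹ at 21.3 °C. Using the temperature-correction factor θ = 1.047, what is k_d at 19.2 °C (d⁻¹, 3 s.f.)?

k_d(T₂) = k_d(T₁) · θ^(T₂−T₁) = 0.325 × 1.047^(19.2−21.3)
= 0.325 × 1.047^-2.10 = 0.325 × 0.9081 = 0.2951 d⁻¹.

k_d ≈ 0.295 d⁻¹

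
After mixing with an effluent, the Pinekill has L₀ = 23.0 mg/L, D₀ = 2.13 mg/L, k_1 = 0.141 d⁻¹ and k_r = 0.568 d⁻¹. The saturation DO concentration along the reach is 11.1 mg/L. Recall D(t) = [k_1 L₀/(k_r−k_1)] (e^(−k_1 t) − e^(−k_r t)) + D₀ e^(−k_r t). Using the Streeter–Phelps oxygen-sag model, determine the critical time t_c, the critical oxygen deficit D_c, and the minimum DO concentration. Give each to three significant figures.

t_c ≈ 2.49 d; D_c ≈ 4.02 mg/L; min DO ≈ 7.08 mg/L

At the critical point dD/dt = 0, so k_1 L₀ e^(−k_1 t) = k_r D. Substituting D(t) from the Streeter–Phelps equation and solving for t gives
t_c = ln[(k_r/k_1)(1 − D₀(k_r−k_1)/(k_1 L₀))] / (k_r−k_1).
Here k_r−k_1 = 0.4270 d⁻¹ and 1 − D₀(k_r−k_1)/(k_1 L₀) = 1 − 2.13×0.4270/(0.141×23.0) = 0.7195, so
t_c = ln(4.028 × 0.7195) / 0.4270 = 1.064 / 0.4270 = 2.492 d.
L(t_c) = L₀ e^(−k_1 t_c) = 23.0 × 0.7037 = 16.18 mg/L, and at the critical point k_r D_c = k_1 L, so D_c = (0.141/0.568) × 16.18 = 4.018 mg/L.
Minimum DO = C_s − D_c = 11.1 − 4.018 = 7.082 mg/L.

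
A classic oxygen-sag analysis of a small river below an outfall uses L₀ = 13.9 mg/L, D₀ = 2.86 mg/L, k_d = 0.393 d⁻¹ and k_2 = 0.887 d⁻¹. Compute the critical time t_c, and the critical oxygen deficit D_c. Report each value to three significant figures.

t_c ≈ 1.04 d; D_c ≈ 4.09 mg/L

At the critical point dD/dt = 0, so k_d L₀ e^(−k_d t) = k_2 D. Substituting D(t) from the Streeter–Phelps equation and solving for t gives
t_c = ln[(k_2/k_d)(1 − D₀(k_2−k_d)/(k_d L₀))] / (k_2−k_d).
Here k_2−k_d = 0.4940 d⁻¹ and 1 − D₀(k_2−k_d)/(k_d L₀) = 1 − 2.86×0.4940/(0.393×13.9) = 0.7414, so
t_c = ln(2.257 × 0.7414) / 0.4940 = 0.5148 / 0.4940 = 1.042 d.
L(t_c) = L₀ e^(−k_d t_c) = 13.9 × 0.6640 = 9.229 mg/L, and at the critical point k_2 D_c = k_d L, so D_c = (0.393/0.887) × 9.229 = 4.089 mg/L.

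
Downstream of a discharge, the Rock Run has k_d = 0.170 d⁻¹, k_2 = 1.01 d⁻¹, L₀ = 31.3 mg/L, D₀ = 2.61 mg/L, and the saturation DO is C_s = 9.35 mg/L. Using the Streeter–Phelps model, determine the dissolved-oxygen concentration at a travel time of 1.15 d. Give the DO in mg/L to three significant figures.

DO ≈ 5.31 mg/L

k_d L₀/(k_2−k_d) = 0.170×31.3/(1.01−0.170) = 5.321/0.8400 = 6.335 mg/L.
e^(−k_d t) = e^(−0.170×1.150) = 0.8224; e^(−k_2 t) = e^(−1.01×1.150) = 0.3130.
D = 6.335 × (0.8224 − 0.3130) + 2.61 × 0.3130 = 3.227 + 0.8170 = 4.044 mg/L.
DO = C_s − D = 9.35 − 4.044 = 5.306 mg/L.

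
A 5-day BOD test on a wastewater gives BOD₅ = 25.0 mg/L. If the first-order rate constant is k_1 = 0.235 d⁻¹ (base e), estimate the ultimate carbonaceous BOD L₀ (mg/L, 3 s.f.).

BOD₅ = L₀(1 − e^(−5k_1)) ⇒ L₀ = BOD₅ / (1 − e^(−5×0.235))
= 25.0 / (1 − 0.3088) = 25.0 / 0.6912 = 36.17 mg/L.

L₀ ≈ 36.2 mg/L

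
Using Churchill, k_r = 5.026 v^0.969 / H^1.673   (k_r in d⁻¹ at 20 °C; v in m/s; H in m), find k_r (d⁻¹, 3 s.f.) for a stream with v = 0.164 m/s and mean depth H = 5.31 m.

k_r = 5.026 × 0.164^0.969 / 5.31^1.673 = 5.026 × 0.1735 / 16.33 = 0.05337 d⁻¹.

k_r ≈ 0.0534 d⁻¹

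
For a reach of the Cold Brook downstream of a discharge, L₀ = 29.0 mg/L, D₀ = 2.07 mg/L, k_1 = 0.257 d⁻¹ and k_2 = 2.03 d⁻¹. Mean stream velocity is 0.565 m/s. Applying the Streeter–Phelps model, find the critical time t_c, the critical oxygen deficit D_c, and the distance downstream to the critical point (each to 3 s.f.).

t_c ≈ 0.783 d; D_c ≈ 3.00 mg/L; x_c ≈ 38.2 km

With k_2/k_1 = 7.899 and 1 − D₀(k_2−k_1)/(k_1 L₀) = 0.5076,
t_c = ln(7.899 × 0.5076) / (2.03 − 0.257) = ln(4.009) / 1.773 = 1.389/1.773 = 0.7832 d.
D_c = (k_1/k_2) L₀ e^(−k_1 t_c) = (0.257/2.03) × 29.0 × e^(−0.257×0.7832) = 0.1266 × 29.0 × 0.8177 = 3.002 mg/L.
x_c = v t_c = 0.565 m/s × 0.7832 d × 86400 s/d = 38230 m ≈ 38.2 km.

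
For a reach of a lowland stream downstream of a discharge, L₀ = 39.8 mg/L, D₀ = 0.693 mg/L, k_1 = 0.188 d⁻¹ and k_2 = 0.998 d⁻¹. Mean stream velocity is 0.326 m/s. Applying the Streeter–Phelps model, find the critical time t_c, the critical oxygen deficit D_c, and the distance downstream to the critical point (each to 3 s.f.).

With k_2/k_1 = 5.309 and 1 − D₀(k_2−k_1)/(k_1 L₀) = 0.9250,
t_c = ln(5.309 × 0.9250) / (0.998 − 0.188) = ln(4.910) / 0.8100 = 1.591/0.8100 = 1.965 d.
L(t_c) = L₀ e^(−k_1 t_c) = 39.8 × 0.6912 = 27.51 mg/L, and at the critical point k_2 D_c = k_1 L, so D_c = (0.188/0.998) × 27.51 = 5.182 mg/L.
x_c = v t_c = 0.326 m/s × 1.965 d × 86400 s/d = 55340 m ≈ 55.3 km.

t_c ≈ 1.96 d; D_c ≈ 5.18 mg/L; x_c ≈ 55.3 km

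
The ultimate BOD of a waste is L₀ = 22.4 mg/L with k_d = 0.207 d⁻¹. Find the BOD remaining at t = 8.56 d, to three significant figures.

L ≈ 3.81 mg/L

L_t = L₀ e^(−k_d t) = 22.4 × e^(−0.207×8.56) = 22.4 × 0.1700 = 3.808 mg/L.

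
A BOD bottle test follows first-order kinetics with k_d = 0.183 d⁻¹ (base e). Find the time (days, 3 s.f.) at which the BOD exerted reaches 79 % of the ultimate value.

y/L₀ = 1 − e^(−k_d t) = 0.79 ⇒ e^(−k_d t) = 0.210
t = −ln(0.210) / 0.183 = 1.561 / 0.183 = 8.528 d.

t ≈ 8.53 d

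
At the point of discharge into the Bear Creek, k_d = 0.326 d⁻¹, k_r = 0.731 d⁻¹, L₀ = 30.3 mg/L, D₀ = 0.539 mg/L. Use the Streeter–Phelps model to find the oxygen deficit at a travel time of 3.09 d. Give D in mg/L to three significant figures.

D ≈ 6.41 mg/L

k_d L₀/(k_r−k_d) = 0.326×30.3/(0.731−0.326) = 9.878/0.4050 = 24.39 mg/L.
e^(−k_d t) = e^(−0.326×3.090) = 0.3652; e^(−k_r t) = e^(−0.731×3.090) = 0.1045.
D = 24.39 × (0.3652 − 0.1045) + 0.539 × 0.1045 = 6.359 + 0.05631 = 6.415 mg/L.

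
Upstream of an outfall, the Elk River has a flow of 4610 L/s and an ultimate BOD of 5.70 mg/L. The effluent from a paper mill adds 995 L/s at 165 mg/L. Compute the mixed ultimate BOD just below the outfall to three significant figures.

34.0 mg/L

Flow-weighted mixing: C = (Q_r C_r + Q_w C_w)/(Q_r + Q_w)
= (4610×5.70 + 995×165)/(4610 + 995) = 190500/5605 = 33.98 mg/L.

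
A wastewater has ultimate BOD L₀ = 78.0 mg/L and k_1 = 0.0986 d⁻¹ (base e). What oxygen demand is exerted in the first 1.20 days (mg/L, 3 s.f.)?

y ≈ 8.70 mg/L

y_t = L₀(1 − e^(−k_1 t)) = 78.0 × (1 − e^(−0.0986×1.20))
= 78.0 × (1 − 0.8884) = 78.0 × 0.1116 = 8.704 mg/L.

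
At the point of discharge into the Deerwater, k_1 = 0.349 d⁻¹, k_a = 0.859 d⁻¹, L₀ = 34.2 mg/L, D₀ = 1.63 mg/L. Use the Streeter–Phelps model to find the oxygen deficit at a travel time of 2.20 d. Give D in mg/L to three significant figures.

D ≈ 7.57 mg/L

k_1 L₀/(k_a−k_1) = 0.349×34.2/(0.859−0.349) = 11.94/0.5100 = 23.40 mg/L.
e^(−k_1 t) = e^(−0.349×2.200) = 0.4640; e^(−k_a t) = e^(−0.859×2.200) = 0.1511.
D = 23.40 × (0.4640 − 0.1511) + 1.63 × 0.1511 = 7.324 + 0.2463 = 7.570 mg/L.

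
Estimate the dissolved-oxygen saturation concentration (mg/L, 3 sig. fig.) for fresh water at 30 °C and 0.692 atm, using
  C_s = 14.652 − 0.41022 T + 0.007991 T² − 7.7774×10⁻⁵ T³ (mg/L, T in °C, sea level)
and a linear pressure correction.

C_s ≈ 5.15 mg/L

At sea level: C_s = 14.652 − 0.41022×30 + 0.007991×30² − 7.7774×10⁻⁵×30³ = 7.437 mg/L.
Pressure correction: C_s' = 7.437 × 0.692 = 5.147 mg/L.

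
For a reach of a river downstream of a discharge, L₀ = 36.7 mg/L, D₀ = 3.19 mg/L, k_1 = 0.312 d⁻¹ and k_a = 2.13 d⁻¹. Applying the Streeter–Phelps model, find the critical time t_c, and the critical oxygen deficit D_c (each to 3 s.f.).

t_c = [1/(k_a−k_1)] ln[(k_a/k_1)(1 − D₀(k_a−k_1)/(k_1 L₀))]
= [1/(2.13−0.312)] ln[(2.13/0.312)(1 − 3.19×1.818/(0.312×36.7))]
= (1/1.818) ln[6.827 × 0.4935] = 0.5501 × ln(3.369) = 0.5501 × 1.215 = 0.6681 d.
L(t_c) = L₀ e^(−k_1 t_c) = 36.7 × 0.8118 = 29.79 mg/L, and at the critical point k_a D_c = k_1 L, so D_c = (0.312/2.13) × 29.79 = 4.364 mg/L.

t_c ≈ 0.668 d; D_c ≈ 4.36 mg/L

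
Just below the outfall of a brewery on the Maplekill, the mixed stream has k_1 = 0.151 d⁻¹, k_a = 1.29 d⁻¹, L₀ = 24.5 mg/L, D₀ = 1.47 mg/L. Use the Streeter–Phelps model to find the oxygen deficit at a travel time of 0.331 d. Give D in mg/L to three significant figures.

k_1 L₀/(k_a−k_1) = 0.151×24.5/(1.29−0.151) = 3.700/1.139 = 3.248 mg/L.
e^(−k_1 t) = e^(−0.151×0.3310) = 0.9512; e^(−k_a t) = e^(−1.29×0.3310) = 0.6525.
D = 3.248 × (0.9512 − 0.6525) + 1.47 × 0.6525 = 0.9704 + 0.9591 = 1.930 mg/L.

D ≈ 1.93 mg/L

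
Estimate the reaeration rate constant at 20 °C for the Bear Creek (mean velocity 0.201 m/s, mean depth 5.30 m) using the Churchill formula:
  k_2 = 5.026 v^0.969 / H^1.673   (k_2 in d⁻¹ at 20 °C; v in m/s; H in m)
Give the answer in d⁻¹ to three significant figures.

k_2 ≈ 0.0652 d⁻¹

k_2 = 5.026 × 0.201^0.969 / 5.30^1.673 = 5.026 × 0.2113 / 16.28 = 0.06521 d⁻¹.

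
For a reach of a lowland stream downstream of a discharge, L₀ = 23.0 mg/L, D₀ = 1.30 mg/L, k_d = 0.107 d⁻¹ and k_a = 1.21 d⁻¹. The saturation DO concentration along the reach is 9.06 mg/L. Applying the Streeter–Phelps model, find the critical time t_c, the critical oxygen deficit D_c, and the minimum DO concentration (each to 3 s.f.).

t_c ≈ 1.41 d; D_c ≈ 1.75 mg/L; min DO ≈ 7.31 mg/L

At the critical point dD/dt = 0, so k_d L₀ e^(−k_d t) = k_a D. Substituting D(t) from the Streeter–Phelps equation and solving for t gives
t_c = ln[(k_a/k_d)(1 − D₀(k_a−k_d)/(k_d L₀))] / (k_a−k_d).
Here k_a−k_d = 1.103 d⁻¹ and 1 − D₀(k_a−k_d)/(k_d L₀) = 1 − 1.30×1.103/(0.107×23.0) = 0.4174, so
t_c = ln(11.31 × 0.4174) / 1.103 = 1.552 / 1.103 = 1.407 d.
L(t_c) = L₀ e^(−k_d t_c) = 23.0 × 0.8603 = 19.79 mg/L, and at the critical point k_a D_c = k_d L, so D_c = (0.107/1.21) × 19.79 = 1.750 mg/L.
Minimum DO = C_s − D_c = 9.06 − 1.750 = 7.310 mg/L.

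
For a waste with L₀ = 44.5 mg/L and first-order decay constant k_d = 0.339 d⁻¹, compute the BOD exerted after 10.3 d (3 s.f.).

y ≈ 43.1 mg/L

y_t = L₀(1 − e^(−k_d t)) = 44.5 × (1 − e^(−0.339×10.3))
= 44.5 × (1 − 0.03045) = 44.5 × 0.9696 = 43.15 mg/L.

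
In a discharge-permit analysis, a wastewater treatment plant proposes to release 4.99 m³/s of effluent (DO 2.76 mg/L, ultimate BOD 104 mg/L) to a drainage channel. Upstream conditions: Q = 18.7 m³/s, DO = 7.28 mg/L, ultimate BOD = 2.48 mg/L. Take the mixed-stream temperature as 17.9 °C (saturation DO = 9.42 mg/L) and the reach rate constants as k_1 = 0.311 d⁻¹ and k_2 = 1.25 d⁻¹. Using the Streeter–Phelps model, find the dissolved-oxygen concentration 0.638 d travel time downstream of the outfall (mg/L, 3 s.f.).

Mixed DO = (18.7×7.28 + 4.99×2.76)/(18.7+4.99) = 149.9/23.69 = 6.328 mg/L.
Mixed L₀ = (18.7×2.48 + 4.99×104)/(23.69) = 565.3/23.69 = 23.86 mg/L.
Initial deficit D₀ = C_s − DO₀ = 9.42 − 6.328 = 3.092 mg/L.
D(0.638) = [0.311×23.86/(1.25−0.311)](e^(−0.311×0.638) − e^(−1.25×0.638)) + 3.092 e^(−1.25×0.638)
= 7.904 × (0.8200 − 0.4505) + 3.092 × 0.4505 = 4.314 mg/L.
DO = 9.42 − 4.314 = 5.106 mg/L.

DO ≈ 5.11 mg/L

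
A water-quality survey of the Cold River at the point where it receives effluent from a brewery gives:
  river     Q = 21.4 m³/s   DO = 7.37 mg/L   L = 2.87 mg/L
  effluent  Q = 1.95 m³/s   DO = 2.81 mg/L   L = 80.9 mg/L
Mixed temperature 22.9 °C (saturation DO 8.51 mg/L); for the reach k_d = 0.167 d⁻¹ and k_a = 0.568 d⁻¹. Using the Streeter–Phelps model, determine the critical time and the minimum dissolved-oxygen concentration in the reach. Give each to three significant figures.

t_c ≈ 1.82 d; minimum DO ≈ 6.47 mg/L

Mixed DO = (21.4×7.37 + 1.95×2.81)/(21.4+1.95) = 163.2/23.35 = 6.989 mg/L.
Mixed L₀ = (21.4×2.87 + 1.95×80.9)/(23.35) = 219.2/23.35 = 9.386 mg/L.
Initial deficit D₀ = C_s − DO₀ = 8.51 − 6.989 = 1.521 mg/L.
t_c = (1/0.4010) ln[(0.568/0.167)(1 − 1.521×0.4010/(0.167×9.386))] = 2.494 × ln(2.078) = 1.824 d.
D_c = (0.167/0.568) × 9.386 × e^(−0.167×1.824) = 0.2940 × 9.386 × 0.7374 = 2.035 mg/L.
Minimum DO = 8.51 − 2.035 = 6.475 mg/L.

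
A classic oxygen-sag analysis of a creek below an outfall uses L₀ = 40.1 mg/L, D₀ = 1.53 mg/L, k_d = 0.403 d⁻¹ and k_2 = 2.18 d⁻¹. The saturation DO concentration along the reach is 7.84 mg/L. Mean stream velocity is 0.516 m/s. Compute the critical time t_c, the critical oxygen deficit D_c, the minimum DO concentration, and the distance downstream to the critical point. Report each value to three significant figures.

t_c ≈ 0.846 d; D_c ≈ 5.27 mg/L; min DO ≈ 2.57 mg/L; x_c ≈ 37.7 km

t_c = [1/(k_2−k_d)] ln[(k_2/k_d)(1 − D₀(k_2−k_d)/(k_d L₀))]
= [1/(2.18−0.403)] ln[(2.18/0.403)(1 − 1.53×1.777/(0.403×40.1))]
= (1/1.777) ln[5.409 × 0.8318] = 0.5627 × ln(4.499) = 0.5627 × 1.504 = 0.8463 d.
D_c = (k_d/k_2) L₀ e^(−k_d t_c) = (0.403/2.18) × 40.1 × e^(−0.403×0.8463) = 0.1849 × 40.1 × 0.7110 = 5.271 mg/L.
Minimum DO = C_s − D_c = 7.84 − 5.271 = 2.569 mg/L.
x_c = v t_c = 0.516 m/s × 0.8463 d × 86400 s/d = 37730 m ≈ 37.7 km.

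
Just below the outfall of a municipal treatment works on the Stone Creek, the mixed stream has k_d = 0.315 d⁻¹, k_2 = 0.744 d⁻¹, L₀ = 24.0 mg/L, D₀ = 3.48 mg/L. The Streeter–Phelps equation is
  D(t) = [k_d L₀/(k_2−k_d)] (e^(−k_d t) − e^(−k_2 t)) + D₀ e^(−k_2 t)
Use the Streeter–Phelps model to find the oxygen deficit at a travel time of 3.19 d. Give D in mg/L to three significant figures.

D ≈ 5.13 mg/L

k_d L₀/(k_2−k_d) = 0.315×24.0/(0.744−0.315) = 7.560/0.4290 = 17.62 mg/L.
e^(−k_d t) = e^(−0.315×3.190) = 0.3661; e^(−k_2 t) = e^(−0.744×3.190) = 0.09317.
D = 17.62 × (0.3661 − 0.09317) + 3.48 × 0.09317 = 4.810 + 0.3242 = 5.134 mg/L.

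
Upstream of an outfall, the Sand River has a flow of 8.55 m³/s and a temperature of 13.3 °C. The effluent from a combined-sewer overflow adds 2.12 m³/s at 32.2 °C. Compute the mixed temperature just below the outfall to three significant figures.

Flow-weighted mixing: C = (Q_r C_r + Q_w C_w)/(Q_r + Q_w)
= (8.55×13.3 + 2.12×32.2)/(8.55 + 2.12) = 182.0/10.67 = 17.06 °C.

17.1 °C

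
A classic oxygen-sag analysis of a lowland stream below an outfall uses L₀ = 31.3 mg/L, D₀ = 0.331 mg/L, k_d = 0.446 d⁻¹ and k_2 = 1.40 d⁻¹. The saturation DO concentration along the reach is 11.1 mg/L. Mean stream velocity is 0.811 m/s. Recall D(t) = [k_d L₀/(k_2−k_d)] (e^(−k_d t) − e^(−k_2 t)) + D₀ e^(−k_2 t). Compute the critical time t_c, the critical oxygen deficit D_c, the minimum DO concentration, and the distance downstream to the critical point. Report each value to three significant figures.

t_c ≈ 1.18 d; D_c ≈ 5.90 mg/L; min DO ≈ 5.20 mg/L; x_c ≈ 82.3 km

With k_2/k_d = 3.139 and 1 − D₀(k_2−k_d)/(k_d L₀) = 0.9774,
t_c = ln(3.139 × 0.9774) / (1.40 − 0.446) = ln(3.068) / 0.9540 = 1.121/0.9540 = 1.175 d.
L(t_c) = L₀ e^(−k_d t_c) = 31.3 × 0.5921 = 18.53 mg/L, and at the critical point k_2 D_c = k_d L, so D_c = (0.446/1.40) × 18.53 = 5.904 mg/L.
Minimum DO = C_s − D_c = 11.1 − 5.904 = 5.196 mg/L.
x_c = v t_c = 0.811 m/s × 1.175 d × 86400 s/d = 82340 m ≈ 82.3 km.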